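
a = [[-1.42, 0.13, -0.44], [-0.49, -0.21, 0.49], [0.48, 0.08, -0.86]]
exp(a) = [[0.20,  0.05,  -0.12], [-0.17,  0.81,  0.33], [0.14,  0.06,  0.4]]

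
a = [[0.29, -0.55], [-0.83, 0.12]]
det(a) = -0.42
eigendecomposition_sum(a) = [[0.5, -0.36], [-0.54, 0.39]] + [[-0.21, -0.19], [-0.29, -0.27]]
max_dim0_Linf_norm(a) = 0.83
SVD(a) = [[-0.52,0.85], [0.85,0.52]] @ diag([0.9434596255828334, 0.44697196209057694]) @ [[-0.91, 0.41], [-0.41, -0.91]]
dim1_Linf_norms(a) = [0.55, 0.83]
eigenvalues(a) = [0.89, -0.48]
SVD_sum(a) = [[0.45, -0.2],[-0.73, 0.33]] + [[-0.16, -0.35],  [-0.1, -0.21]]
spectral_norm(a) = 0.94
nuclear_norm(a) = 1.39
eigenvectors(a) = [[0.68,0.58], [-0.73,0.81]]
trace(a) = 0.41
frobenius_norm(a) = 1.04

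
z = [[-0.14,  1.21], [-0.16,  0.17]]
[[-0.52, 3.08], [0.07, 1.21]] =z @ [[-1.03, -5.52], [-0.55, 1.91]]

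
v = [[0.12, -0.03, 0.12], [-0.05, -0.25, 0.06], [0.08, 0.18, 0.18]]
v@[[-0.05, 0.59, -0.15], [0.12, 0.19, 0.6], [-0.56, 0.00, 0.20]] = [[-0.08, 0.07, -0.01], [-0.06, -0.08, -0.13], [-0.08, 0.08, 0.13]]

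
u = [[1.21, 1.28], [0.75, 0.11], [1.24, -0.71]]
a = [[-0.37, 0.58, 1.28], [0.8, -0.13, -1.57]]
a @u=[[1.57, -1.32], [-1.08, 2.12]]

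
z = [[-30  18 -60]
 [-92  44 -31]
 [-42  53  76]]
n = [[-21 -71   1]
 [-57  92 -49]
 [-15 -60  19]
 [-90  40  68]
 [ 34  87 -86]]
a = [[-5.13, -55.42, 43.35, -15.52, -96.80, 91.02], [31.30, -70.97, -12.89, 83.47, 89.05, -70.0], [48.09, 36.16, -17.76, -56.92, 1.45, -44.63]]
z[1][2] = -31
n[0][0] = -21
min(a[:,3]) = -56.92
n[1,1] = 92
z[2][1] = 53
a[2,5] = -44.63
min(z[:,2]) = -60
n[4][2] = -86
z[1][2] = -31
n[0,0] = -21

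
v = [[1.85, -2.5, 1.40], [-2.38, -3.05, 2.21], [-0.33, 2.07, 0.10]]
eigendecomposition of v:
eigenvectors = [[0.38, 0.71, -0.05],[0.86, -0.49, 0.48],[-0.33, -0.5, 0.88]]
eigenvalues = [-4.95, 2.6, 1.25]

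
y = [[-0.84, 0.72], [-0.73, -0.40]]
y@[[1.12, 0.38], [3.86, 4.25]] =[[1.84, 2.74], [-2.36, -1.98]]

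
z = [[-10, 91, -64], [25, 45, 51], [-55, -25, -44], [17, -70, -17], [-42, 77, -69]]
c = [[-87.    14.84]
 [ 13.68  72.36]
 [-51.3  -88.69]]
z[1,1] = 45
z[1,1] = 45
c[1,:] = [13.68, 72.36]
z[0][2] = -64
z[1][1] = 45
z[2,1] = -25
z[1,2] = 51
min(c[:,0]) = -87.0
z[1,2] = 51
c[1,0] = 13.68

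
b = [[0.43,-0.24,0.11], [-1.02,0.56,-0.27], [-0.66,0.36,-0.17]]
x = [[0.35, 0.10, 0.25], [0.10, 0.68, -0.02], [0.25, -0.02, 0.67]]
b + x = [[0.78, -0.14, 0.36],  [-0.92, 1.24, -0.29],  [-0.41, 0.34, 0.5]]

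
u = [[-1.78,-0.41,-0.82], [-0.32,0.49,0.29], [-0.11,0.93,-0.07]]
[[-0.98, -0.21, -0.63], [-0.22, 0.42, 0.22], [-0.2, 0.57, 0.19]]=u @ [[0.54, -0.14, 0.09], [-0.14, 0.61, 0.25], [0.09, 0.25, 0.45]]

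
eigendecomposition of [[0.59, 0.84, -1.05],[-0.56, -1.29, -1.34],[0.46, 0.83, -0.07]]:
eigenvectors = [[(-0.87+0j), (0.25+0.58j), 0.25-0.58j], [0.47+0.00j, -0.64+0.00j, (-0.64-0j)], [-0.10+0.00j, 0.33+0.29j, 0.33-0.29j]]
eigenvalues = [(0.02+0j), (-0.39+1.1j), (-0.39-1.1j)]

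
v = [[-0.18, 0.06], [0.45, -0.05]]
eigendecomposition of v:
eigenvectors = [[-0.47, -0.24], [0.88, -0.97]]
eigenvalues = [-0.29, 0.06]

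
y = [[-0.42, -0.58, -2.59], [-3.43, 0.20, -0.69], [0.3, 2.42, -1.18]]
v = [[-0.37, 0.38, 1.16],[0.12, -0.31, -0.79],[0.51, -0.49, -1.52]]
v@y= [[-0.80, 3.1, -0.67],[0.78, -2.04, 0.84],[1.01, -4.07, 0.81]]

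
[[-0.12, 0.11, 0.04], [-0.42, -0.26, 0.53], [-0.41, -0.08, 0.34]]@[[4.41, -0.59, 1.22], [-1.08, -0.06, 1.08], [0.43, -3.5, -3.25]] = [[-0.63, -0.08, -0.16], [-1.34, -1.59, -2.52], [-1.58, -0.94, -1.69]]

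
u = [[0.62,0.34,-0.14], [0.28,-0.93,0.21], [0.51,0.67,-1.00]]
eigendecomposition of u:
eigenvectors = [[0.91, 0.05, 0.15], [0.21, -0.52, -0.53], [0.37, -0.85, 0.83]]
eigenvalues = [0.64, -0.62, -1.34]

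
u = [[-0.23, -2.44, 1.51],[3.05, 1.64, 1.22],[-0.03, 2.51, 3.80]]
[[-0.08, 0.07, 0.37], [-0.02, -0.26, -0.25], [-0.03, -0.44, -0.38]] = u @ [[-0.01, -0.02, 0.00], [0.02, -0.07, -0.15], [-0.02, -0.07, 0.00]]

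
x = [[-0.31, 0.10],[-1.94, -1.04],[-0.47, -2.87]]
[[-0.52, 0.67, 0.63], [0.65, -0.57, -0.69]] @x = [[-1.43, -2.56], [1.23, 2.64]]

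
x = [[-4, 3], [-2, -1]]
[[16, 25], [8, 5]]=x @ [[-4, -4], [0, 3]]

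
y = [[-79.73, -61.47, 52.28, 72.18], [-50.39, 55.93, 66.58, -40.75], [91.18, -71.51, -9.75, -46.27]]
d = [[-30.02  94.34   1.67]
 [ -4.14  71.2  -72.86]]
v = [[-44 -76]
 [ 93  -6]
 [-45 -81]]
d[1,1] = 71.2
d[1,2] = -72.86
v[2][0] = -45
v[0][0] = -44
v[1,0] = 93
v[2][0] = -45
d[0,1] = 94.34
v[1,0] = 93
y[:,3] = [72.18, -40.75, -46.27]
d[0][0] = -30.02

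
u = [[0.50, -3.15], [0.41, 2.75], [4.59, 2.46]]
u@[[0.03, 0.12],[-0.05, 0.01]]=[[0.17,0.03], [-0.13,0.08], [0.01,0.58]]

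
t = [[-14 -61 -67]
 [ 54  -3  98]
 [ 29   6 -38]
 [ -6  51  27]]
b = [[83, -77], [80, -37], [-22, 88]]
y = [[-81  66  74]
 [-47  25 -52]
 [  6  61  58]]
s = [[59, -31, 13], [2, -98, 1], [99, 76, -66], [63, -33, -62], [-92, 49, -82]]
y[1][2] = -52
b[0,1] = -77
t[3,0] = -6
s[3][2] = -62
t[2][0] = 29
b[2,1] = 88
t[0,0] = -14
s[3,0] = 63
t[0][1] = -61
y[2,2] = 58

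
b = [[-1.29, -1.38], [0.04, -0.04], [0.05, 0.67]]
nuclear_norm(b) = 2.37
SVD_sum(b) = [[-1.20, -1.45], [-0.00, -0.00], [0.35, 0.42]] + [[-0.09, 0.07], [0.04, -0.04], [-0.30, 0.25]]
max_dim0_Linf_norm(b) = 1.38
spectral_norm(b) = 1.96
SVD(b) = [[-0.96, 0.28], [-0.0, -0.14], [0.28, 0.95]] @ diag([1.9636424107553858, 0.4089113384130796]) @ [[0.64, 0.77],[-0.77, 0.64]]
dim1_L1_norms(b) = [2.67, 0.08, 0.72]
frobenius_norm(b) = 2.01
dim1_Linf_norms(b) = [1.38, 0.04, 0.67]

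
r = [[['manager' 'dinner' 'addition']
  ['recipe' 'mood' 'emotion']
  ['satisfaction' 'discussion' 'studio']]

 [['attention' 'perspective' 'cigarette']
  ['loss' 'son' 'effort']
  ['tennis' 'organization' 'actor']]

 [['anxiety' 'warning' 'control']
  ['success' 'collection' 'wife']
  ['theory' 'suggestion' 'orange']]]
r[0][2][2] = 'studio'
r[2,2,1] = 'suggestion'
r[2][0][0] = 'anxiety'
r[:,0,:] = [['manager', 'dinner', 'addition'], ['attention', 'perspective', 'cigarette'], ['anxiety', 'warning', 'control']]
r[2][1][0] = 'success'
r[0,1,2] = 'emotion'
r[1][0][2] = 'cigarette'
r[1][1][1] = 'son'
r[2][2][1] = 'suggestion'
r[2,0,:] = ['anxiety', 'warning', 'control']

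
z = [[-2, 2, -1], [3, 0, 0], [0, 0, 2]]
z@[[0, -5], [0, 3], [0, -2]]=[[0, 18], [0, -15], [0, -4]]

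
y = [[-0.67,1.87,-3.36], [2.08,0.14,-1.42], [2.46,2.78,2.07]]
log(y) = [[(0.94+1.53j), 0.15-1.86j, -0.90+0.58j], [(0.33-1.33j), 1.21+1.62j, (-0.55-0.5j)], [(0.75-0.01j), 0.86+0.02j, (1.43-0.01j)]]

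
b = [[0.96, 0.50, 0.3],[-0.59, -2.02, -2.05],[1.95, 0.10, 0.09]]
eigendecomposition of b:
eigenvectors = [[(-0.22-0.06j),  (-0.22+0.06j),  (-0.17+0j)], [0.63-0.03j,  (0.63+0.03j),  (0.98+0j)], [(-0.74+0j),  (-0.74-0j),  0.10+0.00j]]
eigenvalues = [(0.58+0.17j), (0.58-0.17j), (-2.14+0j)]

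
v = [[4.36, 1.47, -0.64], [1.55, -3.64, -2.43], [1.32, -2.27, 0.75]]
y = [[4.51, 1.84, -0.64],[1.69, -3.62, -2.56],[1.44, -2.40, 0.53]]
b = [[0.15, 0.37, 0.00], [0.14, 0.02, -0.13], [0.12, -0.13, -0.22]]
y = v + b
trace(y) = 1.42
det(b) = 0.00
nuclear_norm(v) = 11.53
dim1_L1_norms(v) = [6.47, 7.62, 4.34]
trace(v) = 1.47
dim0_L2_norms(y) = [5.03, 4.72, 2.69]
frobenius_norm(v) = 7.11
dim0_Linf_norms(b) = [0.15, 0.37, 0.22]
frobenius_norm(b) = 0.53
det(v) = -43.20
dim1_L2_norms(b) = [0.4, 0.19, 0.28]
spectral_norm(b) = 0.41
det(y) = -45.53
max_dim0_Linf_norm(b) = 0.37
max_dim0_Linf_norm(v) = 4.36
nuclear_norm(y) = 11.92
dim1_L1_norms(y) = [6.99, 7.87, 4.37]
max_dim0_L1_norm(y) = 7.86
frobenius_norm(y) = 7.40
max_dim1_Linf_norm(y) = 4.51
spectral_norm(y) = 5.41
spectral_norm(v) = 5.25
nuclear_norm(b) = 0.76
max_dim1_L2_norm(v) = 4.65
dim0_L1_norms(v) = [7.23, 7.38, 3.82]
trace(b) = -0.05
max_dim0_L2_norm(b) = 0.39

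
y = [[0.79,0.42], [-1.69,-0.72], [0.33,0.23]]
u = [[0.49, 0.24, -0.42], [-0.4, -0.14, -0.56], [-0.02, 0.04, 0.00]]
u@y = [[-0.16, -0.06], [-0.26, -0.20], [-0.08, -0.04]]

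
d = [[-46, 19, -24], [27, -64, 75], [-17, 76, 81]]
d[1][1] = -64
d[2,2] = 81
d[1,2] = 75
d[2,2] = 81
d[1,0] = 27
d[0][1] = 19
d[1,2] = 75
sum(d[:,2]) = 132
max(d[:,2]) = 81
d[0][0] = -46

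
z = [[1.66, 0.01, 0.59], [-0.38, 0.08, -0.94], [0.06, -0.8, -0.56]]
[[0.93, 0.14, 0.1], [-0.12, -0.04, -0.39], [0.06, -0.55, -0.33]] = z @[[0.60,0.05,-0.11], [0.05,0.63,0.08], [-0.11,0.08,0.47]]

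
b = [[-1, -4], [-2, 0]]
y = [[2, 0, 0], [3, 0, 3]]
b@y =[[-14, 0, -12], [-4, 0, 0]]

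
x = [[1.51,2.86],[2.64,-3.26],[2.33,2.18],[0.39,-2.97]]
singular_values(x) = [5.69, 3.85]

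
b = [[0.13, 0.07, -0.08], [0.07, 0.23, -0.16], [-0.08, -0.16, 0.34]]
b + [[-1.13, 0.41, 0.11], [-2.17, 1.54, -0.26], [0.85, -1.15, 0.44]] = [[-1.00,0.48,0.03], [-2.1,1.77,-0.42], [0.77,-1.31,0.78]]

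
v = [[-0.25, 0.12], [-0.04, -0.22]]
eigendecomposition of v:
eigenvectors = [[0.87+0.00j, 0.87-0.00j], [(0.11+0.49j), 0.11-0.49j]]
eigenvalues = [(-0.24+0.07j), (-0.24-0.07j)]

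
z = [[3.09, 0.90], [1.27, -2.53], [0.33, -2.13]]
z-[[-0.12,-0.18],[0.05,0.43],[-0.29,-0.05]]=[[3.21, 1.08],[1.22, -2.96],[0.62, -2.08]]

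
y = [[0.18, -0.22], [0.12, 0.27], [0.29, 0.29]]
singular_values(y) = [0.5, 0.29]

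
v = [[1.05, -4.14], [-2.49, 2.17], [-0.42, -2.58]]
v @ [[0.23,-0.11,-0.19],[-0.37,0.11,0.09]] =[[1.77, -0.57, -0.57], [-1.38, 0.51, 0.67], [0.86, -0.24, -0.15]]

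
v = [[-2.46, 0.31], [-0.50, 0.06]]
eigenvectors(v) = [[-0.98, -0.13], [-0.20, -0.99]]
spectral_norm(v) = 2.53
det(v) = 0.01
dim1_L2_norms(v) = [2.48, 0.5]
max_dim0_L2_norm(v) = 2.51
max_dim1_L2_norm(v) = 2.48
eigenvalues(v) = [-2.4, -0.0]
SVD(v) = [[-0.98, -0.2], [-0.2, 0.98]] @ diag([2.5300773595833395, 0.0029248117540637904]) @ [[0.99, -0.12], [-0.12, -0.99]]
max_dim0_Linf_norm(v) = 2.46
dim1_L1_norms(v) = [2.77, 0.56]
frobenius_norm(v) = 2.53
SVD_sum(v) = [[-2.46, 0.31], [-0.50, 0.06]] + [[0.0, 0.0], [-0.00, -0.0]]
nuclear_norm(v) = 2.53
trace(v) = -2.40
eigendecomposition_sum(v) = [[-2.46, 0.31], [-0.50, 0.06]] + [[0.00, -0.00], [0.0, -0.0]]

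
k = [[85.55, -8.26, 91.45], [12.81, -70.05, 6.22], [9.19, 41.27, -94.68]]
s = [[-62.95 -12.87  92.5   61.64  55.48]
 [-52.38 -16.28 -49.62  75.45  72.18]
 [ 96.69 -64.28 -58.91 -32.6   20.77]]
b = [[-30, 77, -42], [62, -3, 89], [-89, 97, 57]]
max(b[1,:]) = 89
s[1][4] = 72.18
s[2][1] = -64.28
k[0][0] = 85.55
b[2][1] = 97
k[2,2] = -94.68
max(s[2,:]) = 96.69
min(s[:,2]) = -58.91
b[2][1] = 97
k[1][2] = 6.22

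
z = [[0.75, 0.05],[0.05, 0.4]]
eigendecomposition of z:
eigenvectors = [[0.99, -0.14], [0.14, 0.99]]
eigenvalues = [0.76, 0.39]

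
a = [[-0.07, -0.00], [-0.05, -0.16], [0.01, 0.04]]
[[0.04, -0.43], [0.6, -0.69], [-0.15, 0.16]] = a@[[-0.51, 6.17], [-3.59, 2.38]]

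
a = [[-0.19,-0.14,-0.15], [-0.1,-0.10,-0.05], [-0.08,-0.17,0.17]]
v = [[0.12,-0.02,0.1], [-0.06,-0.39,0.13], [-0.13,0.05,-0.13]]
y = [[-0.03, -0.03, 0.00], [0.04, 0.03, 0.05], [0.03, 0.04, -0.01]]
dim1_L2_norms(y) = [0.04, 0.07, 0.05]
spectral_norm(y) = 0.09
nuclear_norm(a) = 0.57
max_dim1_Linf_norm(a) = 0.19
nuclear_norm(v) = 0.66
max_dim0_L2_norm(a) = 0.24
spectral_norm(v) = 0.43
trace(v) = -0.40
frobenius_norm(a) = 0.41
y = v @ a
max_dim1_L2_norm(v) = 0.42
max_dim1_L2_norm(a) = 0.28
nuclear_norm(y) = 0.13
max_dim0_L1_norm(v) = 0.46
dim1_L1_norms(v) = [0.24, 0.58, 0.31]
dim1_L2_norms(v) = [0.16, 0.42, 0.19]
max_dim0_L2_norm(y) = 0.06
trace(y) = -0.01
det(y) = 0.00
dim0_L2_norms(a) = [0.23, 0.24, 0.23]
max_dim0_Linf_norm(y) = 0.05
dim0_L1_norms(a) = [0.37, 0.41, 0.37]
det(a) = 0.00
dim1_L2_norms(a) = [0.28, 0.15, 0.25]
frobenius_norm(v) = 0.48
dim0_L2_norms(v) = [0.19, 0.39, 0.21]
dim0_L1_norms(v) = [0.31, 0.46, 0.36]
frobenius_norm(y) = 0.10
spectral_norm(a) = 0.33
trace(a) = -0.12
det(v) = 0.00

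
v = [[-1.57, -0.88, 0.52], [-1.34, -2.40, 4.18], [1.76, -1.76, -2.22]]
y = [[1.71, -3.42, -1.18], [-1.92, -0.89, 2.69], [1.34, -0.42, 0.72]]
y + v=[[0.14, -4.30, -0.66], [-3.26, -3.29, 6.87], [3.1, -2.18, -1.5]]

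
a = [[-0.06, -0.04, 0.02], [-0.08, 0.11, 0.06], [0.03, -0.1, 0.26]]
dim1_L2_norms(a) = [0.07, 0.15, 0.28]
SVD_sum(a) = [[0.0, -0.01, 0.03], [0.0, -0.0, 0.01], [0.02, -0.10, 0.26]] + [[-0.01,0.01,0.00], [-0.09,0.11,0.05], [0.00,-0.01,-0.0]] + [[-0.06, -0.04, -0.01], [0.00, 0.0, 0.00], [0.01, 0.00, 0.00]]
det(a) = -0.00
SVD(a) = [[0.10, 0.07, -0.99],[0.04, 1.00, 0.08],[0.99, -0.05, 0.10]] @ diag([0.2816736003811026, 0.1487027650874027, 0.06890189042187227]) @ [[0.07,  -0.35,  0.93], [-0.58,  0.75,  0.33], [0.81,  0.56,  0.15]]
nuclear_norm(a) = 0.50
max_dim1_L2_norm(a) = 0.28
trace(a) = 0.31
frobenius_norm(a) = 0.33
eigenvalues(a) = [(-0.08+0j), (0.19+0.03j), (0.19-0.03j)]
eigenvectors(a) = [[(0.92+0j), 0.02-0.03j, (0.02+0.03j)], [(0.39+0j), (-0.54+0.2j), (-0.54-0.2j)], [(0.03+0j), (-0.81+0j), -0.81-0.00j]]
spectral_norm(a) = 0.28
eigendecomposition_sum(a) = [[-0.07+0.00j, (-0.01-0j), 0.01+0.00j], [-0.03+0.00j, -0.00-0.00j, 0.00+0.00j], [(-0+0j), (-0-0j), 0j]] + [[0.01+0.00j, -0.01-0.01j, (0.01+0.01j)], [(-0.03-0.1j), 0.06+0.25j, 0.03-0.18j], [0.02-0.14j, -0.05+0.36j, (0.13-0.23j)]] + [[(0.01-0j), (-0.01+0.01j), (0.01-0.01j)], [-0.03+0.10j, (0.06-0.25j), 0.03+0.18j], [0.02+0.14j, (-0.05-0.36j), 0.13+0.23j]]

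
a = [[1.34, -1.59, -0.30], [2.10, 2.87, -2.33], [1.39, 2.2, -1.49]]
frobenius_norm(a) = 5.61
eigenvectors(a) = [[(-0.03-0.57j), (-0.03+0.57j), 0.56+0.00j], [-0.66+0.00j, -0.66-0.00j, 0.25+0.00j], [(-0.48+0.08j), -0.48-0.08j, (0.79+0j)]]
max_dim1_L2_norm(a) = 4.25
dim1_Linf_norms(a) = [1.59, 2.87, 2.2]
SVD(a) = [[0.07, 0.99, 0.08],[-0.82, 0.10, -0.57],[-0.58, -0.03, 0.82]] @ diag([5.208738345176753, 2.0832712372452247, 0.10356545539935905]) @ [[-0.46, -0.71, 0.53], [0.72, -0.65, -0.24], [0.51, 0.27, 0.82]]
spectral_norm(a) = 5.21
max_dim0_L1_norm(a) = 6.66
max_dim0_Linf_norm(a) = 2.87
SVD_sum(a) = [[-0.16, -0.25, 0.19], [1.97, 3.03, -2.23], [1.39, 2.14, -1.57]] + [[1.50,-1.34,-0.49], [0.16,-0.14,-0.05], [-0.05,0.04,0.02]] + [[0.00,0.00,0.01], [-0.03,-0.02,-0.05], [0.04,0.02,0.07]]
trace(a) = 2.72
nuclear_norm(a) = 7.40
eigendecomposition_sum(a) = [[0.66+0.87j, -0.74+1.31j, -0.23-1.03j],  [1.05-0.71j, 1.46+0.94j, -1.20+0.20j],  [0.68-0.64j, 1.18+0.51j, -0.85+0.29j]] + [[0.66-0.87j, -0.74-1.31j, -0.23+1.03j], [(1.05+0.71j), (1.46-0.94j), -1.20-0.20j], [0.68+0.64j, (1.18-0.51j), (-0.85-0.29j)]] + [[(0.02-0j), -0.11-0.00j, 0.15+0.00j], [0.01-0.00j, (-0.05-0j), 0.07+0.00j], [(0.03-0j), -0.16-0.00j, (0.22+0j)]]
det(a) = 1.12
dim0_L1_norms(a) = [4.83, 6.66, 4.12]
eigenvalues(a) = [(1.27+2.09j), (1.27-2.09j), (0.19+0j)]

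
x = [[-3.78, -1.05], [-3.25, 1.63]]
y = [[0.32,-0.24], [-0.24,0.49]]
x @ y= [[-0.96, 0.39], [-1.43, 1.58]]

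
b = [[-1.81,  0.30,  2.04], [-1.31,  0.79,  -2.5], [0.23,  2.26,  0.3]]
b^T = [[-1.81, -1.31, 0.23], [0.30, 0.79, 2.26], [2.04, -2.50, 0.30]]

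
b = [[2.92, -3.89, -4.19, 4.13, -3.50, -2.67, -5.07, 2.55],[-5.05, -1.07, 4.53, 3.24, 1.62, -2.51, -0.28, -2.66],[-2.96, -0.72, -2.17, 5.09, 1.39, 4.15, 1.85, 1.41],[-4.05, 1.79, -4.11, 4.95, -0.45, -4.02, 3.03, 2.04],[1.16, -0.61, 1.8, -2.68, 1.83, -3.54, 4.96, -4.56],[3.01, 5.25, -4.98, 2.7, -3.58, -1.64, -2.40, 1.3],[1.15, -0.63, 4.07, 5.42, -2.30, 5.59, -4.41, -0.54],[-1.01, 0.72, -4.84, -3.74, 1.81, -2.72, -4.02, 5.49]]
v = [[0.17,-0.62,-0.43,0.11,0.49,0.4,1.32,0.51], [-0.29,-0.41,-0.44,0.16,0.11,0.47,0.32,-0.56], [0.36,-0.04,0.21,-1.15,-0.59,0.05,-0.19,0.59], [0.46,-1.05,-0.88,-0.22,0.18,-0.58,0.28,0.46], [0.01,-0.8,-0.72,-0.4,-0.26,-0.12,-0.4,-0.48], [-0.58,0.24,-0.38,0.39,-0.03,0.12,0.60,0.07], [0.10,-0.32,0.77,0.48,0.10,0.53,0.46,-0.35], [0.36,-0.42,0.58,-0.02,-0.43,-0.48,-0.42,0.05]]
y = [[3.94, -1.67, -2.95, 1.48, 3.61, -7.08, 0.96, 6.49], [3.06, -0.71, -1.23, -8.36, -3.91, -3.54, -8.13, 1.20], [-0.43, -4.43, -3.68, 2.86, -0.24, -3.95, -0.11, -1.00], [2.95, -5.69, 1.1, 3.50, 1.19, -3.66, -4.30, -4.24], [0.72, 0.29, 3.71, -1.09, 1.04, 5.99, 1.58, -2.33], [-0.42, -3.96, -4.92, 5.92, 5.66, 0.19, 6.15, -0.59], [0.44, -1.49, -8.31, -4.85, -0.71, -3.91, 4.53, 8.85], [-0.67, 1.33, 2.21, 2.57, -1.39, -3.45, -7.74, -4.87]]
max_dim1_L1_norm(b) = 28.92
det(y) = -16.86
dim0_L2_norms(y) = [5.93, 8.66, 11.7, 12.6, 8.08, 12.44, 14.36, 13.05]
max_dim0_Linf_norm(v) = 1.32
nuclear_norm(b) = 64.04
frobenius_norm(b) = 26.53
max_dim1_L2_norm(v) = 1.74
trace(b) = 5.90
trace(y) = 3.94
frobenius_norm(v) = 3.85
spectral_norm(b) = 15.44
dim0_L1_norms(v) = [2.33, 3.9, 4.41, 2.93, 2.19, 2.75, 3.99, 3.07]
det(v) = -0.00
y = b @ v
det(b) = 993993.35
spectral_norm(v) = 2.27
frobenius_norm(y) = 31.66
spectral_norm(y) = 19.71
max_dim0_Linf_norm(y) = 8.85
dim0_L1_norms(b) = [21.31, 14.68, 30.69, 31.95, 16.48, 26.84, 26.02, 20.55]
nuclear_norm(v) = 8.71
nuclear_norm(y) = 67.53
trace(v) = 0.12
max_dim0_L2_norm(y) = 14.36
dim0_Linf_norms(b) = [5.05, 5.25, 4.98, 5.42, 3.58, 5.59, 5.07, 5.49]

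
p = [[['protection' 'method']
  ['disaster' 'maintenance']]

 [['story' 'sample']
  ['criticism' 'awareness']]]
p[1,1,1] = 'awareness'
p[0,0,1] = 'method'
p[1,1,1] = 'awareness'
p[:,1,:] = [['disaster', 'maintenance'], ['criticism', 'awareness']]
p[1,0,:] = ['story', 'sample']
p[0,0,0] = 'protection'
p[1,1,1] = 'awareness'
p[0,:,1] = ['method', 'maintenance']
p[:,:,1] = [['method', 'maintenance'], ['sample', 'awareness']]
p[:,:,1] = [['method', 'maintenance'], ['sample', 'awareness']]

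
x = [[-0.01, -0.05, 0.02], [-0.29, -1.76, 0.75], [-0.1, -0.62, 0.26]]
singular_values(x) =[2.05, 0.0, 0.0]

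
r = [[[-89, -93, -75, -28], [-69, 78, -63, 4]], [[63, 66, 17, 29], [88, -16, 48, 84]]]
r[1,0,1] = 66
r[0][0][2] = -75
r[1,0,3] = 29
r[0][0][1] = -93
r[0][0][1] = -93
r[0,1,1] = 78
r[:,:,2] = [[-75, -63], [17, 48]]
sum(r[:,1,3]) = 88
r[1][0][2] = 17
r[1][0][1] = 66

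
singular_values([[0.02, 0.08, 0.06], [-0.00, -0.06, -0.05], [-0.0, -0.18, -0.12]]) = [0.25, 0.02, 0.01]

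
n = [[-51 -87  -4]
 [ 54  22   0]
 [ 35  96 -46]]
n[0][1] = -87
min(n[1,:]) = 0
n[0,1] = -87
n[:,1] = [-87, 22, 96]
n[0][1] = -87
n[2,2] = -46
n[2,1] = 96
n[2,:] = [35, 96, -46]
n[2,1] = 96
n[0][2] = -4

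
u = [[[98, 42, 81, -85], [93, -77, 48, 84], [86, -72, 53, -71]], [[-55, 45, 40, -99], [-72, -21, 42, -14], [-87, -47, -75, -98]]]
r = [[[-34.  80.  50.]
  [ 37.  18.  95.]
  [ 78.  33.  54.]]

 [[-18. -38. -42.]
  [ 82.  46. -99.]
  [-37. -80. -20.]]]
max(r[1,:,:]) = 82.0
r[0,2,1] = 33.0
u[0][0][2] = 81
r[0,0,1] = 80.0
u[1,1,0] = -72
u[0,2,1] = -72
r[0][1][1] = 18.0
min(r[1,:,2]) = -99.0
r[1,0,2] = -42.0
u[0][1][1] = -77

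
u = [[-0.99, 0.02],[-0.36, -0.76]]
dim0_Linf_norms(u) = [0.99, 0.76]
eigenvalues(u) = [-0.95, -0.8]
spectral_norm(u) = 1.10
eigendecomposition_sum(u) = [[-1.18, 0.12], [-2.21, 0.23]] + [[0.19,-0.10],  [1.85,-0.99]]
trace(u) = -1.75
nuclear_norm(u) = 1.79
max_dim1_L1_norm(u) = 1.12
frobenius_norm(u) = 1.30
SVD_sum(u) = [[-0.85, -0.34], [-0.57, -0.23]] + [[-0.14, 0.36], [0.21, -0.53]]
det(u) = 0.76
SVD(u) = [[-0.83, -0.56], [-0.56, 0.83]] @ diag([1.1006347335723325, 0.6901472185368569]) @ [[0.93, 0.37], [0.37, -0.93]]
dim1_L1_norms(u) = [1.01, 1.12]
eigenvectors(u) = [[-0.47, -0.10], [-0.88, -0.99]]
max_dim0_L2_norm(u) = 1.05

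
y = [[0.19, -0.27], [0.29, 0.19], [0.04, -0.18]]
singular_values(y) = [0.38, 0.35]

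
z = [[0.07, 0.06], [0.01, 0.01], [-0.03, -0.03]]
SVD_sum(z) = [[0.07, 0.06], [0.01, 0.01], [-0.03, -0.03]] + [[0.00, -0.0], [-0.0, 0.00], [0.00, -0.00]]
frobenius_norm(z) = 0.10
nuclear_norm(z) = 0.11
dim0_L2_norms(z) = [0.08, 0.07]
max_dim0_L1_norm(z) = 0.11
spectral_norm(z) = 0.10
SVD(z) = [[-0.90, 0.44],  [-0.14, -0.28],  [0.41, 0.85]] @ diag([0.1024229834382599, 0.0030874688024242003]) @ [[-0.75, -0.66], [0.66, -0.75]]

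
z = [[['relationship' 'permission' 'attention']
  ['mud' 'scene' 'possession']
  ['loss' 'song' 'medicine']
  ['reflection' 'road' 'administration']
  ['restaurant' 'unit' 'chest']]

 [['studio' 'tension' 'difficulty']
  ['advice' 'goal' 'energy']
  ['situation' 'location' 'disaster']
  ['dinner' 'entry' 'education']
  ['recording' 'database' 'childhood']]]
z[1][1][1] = 'goal'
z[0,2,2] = 'medicine'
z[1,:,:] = [['studio', 'tension', 'difficulty'], ['advice', 'goal', 'energy'], ['situation', 'location', 'disaster'], ['dinner', 'entry', 'education'], ['recording', 'database', 'childhood']]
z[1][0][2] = 'difficulty'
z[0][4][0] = 'restaurant'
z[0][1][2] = 'possession'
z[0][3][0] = 'reflection'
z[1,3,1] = 'entry'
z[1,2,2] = 'disaster'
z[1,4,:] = ['recording', 'database', 'childhood']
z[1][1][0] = 'advice'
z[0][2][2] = 'medicine'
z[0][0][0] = 'relationship'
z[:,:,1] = [['permission', 'scene', 'song', 'road', 'unit'], ['tension', 'goal', 'location', 'entry', 'database']]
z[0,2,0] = 'loss'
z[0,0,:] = ['relationship', 'permission', 'attention']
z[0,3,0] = 'reflection'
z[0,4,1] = 'unit'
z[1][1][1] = 'goal'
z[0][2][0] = 'loss'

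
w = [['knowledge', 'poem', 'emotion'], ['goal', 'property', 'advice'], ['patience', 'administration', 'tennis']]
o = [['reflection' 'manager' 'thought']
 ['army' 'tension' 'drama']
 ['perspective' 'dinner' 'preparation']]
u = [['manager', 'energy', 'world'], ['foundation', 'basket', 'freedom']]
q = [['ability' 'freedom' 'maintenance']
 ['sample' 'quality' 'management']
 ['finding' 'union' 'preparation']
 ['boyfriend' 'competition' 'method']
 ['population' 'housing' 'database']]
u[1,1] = 'basket'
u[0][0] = 'manager'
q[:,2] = ['maintenance', 'management', 'preparation', 'method', 'database']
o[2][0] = 'perspective'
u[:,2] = ['world', 'freedom']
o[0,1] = 'manager'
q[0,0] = 'ability'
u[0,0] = 'manager'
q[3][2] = 'method'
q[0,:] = ['ability', 'freedom', 'maintenance']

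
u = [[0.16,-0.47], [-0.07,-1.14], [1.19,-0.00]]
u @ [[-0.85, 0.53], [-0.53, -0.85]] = [[0.11, 0.48], [0.66, 0.93], [-1.01, 0.63]]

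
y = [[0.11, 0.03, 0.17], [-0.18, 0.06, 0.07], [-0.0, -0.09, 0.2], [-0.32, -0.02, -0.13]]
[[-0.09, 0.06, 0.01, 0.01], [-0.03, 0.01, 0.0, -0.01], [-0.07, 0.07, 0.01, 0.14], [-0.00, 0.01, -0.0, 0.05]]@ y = [[-0.02, -0.0, -0.01], [-0.0, -0.00, -0.0], [-0.07, -0.0, -0.02], [-0.02, -0.00, -0.01]]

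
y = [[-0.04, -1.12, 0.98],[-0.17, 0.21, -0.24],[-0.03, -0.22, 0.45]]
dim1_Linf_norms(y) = [1.12, 0.24, 0.45]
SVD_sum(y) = [[-0.01, -1.08, 1.02], [0.00, 0.23, -0.22], [-0.0, -0.34, 0.32]] + [[-0.03, -0.04, -0.04], [-0.04, -0.06, -0.06], [0.06, 0.09, 0.1]] + [[-0.0,0.0,0.00], [-0.13,0.04,0.04], [-0.09,0.03,0.03]]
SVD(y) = [[0.93,-0.36,-0.0], [-0.2,-0.51,-0.83], [0.30,0.78,-0.55]] @ diag([1.5913685198705623, 0.1899770881257166, 0.17393947209374416]) @ [[-0.01, -0.72, 0.69], [0.41, 0.63, 0.66], [0.91, -0.29, -0.29]]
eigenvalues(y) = [-0.33, 0.22, 0.72]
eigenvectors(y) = [[0.92, 0.69, 0.89],[0.35, -0.56, -0.4],[0.14, -0.46, 0.23]]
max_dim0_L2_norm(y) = 1.16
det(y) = -0.05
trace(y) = 0.62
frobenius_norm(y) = 1.61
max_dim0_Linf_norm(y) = 1.12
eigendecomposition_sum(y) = [[-0.2, -0.37, 0.14],  [-0.08, -0.14, 0.06],  [-0.03, -0.05, 0.02]] + [[0.05, -0.03, -0.23], [-0.04, 0.02, 0.19], [-0.03, 0.02, 0.15]] + [[0.12, -0.72, 1.07],[-0.05, 0.33, -0.48],[0.03, -0.19, 0.28]]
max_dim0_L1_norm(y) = 1.67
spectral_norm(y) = 1.59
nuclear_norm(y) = 1.96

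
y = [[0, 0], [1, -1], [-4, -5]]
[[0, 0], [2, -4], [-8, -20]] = y@[[2, 0], [0, 4]]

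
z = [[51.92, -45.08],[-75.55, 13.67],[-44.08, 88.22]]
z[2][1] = 88.22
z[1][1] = 13.67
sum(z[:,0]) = -67.71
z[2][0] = -44.08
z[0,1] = -45.08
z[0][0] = 51.92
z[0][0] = 51.92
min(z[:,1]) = -45.08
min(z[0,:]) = -45.08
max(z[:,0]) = 51.92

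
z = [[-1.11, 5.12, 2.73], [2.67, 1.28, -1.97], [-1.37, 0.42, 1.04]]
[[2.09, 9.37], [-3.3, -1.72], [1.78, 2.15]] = z @ [[-1.17, -0.36], [0.08, 1.15], [0.14, 1.13]]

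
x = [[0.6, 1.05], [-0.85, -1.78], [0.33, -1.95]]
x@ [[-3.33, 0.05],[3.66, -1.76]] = [[1.85, -1.82], [-3.68, 3.09], [-8.24, 3.45]]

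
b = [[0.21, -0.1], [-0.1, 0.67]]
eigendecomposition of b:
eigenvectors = [[-0.98, 0.2], [-0.20, -0.98]]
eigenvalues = [0.19, 0.69]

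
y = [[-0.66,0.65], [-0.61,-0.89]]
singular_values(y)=[1.12, 0.88]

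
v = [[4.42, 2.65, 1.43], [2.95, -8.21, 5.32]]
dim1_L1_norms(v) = [8.5, 16.48]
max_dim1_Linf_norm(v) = 8.21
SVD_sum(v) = [[-0.04, 0.12, -0.08], [2.88, -8.25, 5.3]] + [[4.46, 2.53, 1.51], [0.07, 0.04, 0.02]]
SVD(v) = [[-0.01, 1.00], [1.00, 0.01]] @ diag([10.218867211769746, 5.346732919102771]) @ [[0.28, -0.81, 0.52], [0.83, 0.47, 0.28]]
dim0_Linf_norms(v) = [4.42, 8.21, 5.32]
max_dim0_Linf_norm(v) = 8.21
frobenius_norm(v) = 11.53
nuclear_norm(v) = 15.57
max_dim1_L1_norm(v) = 16.48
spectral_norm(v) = 10.22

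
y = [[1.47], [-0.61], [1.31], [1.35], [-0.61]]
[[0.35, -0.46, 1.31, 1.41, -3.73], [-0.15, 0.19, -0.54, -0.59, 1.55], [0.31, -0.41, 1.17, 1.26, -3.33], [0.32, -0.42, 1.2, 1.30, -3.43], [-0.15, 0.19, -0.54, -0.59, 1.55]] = y@[[0.24, -0.31, 0.89, 0.96, -2.54]]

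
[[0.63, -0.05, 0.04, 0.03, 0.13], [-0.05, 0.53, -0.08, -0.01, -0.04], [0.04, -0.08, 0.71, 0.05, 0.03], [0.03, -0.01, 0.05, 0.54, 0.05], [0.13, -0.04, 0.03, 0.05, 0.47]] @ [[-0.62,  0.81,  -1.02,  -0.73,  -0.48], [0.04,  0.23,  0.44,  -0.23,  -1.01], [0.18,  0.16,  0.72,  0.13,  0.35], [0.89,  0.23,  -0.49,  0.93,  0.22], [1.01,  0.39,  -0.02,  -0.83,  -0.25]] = [[-0.23,0.56,-0.65,-0.52,-0.26], [-0.01,0.05,0.23,-0.07,-0.53], [0.17,0.15,0.41,0.1,0.31], [0.52,0.17,-0.26,0.45,0.12], [0.44,0.30,-0.16,-0.43,-0.12]]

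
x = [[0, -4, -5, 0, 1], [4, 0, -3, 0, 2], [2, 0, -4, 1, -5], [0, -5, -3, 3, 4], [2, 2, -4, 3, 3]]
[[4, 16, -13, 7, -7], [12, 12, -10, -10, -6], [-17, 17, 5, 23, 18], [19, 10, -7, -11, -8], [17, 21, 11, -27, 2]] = x@[[1, 0, -2, 0, 0], [0, 1, 3, -3, 1], [0, -4, 0, 0, 0], [1, 1, 4, -2, 3], [4, 0, -1, -5, -3]]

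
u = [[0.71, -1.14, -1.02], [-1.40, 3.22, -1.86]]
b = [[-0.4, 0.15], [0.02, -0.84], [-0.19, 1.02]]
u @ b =[[-0.11, 0.02], [0.98, -4.81]]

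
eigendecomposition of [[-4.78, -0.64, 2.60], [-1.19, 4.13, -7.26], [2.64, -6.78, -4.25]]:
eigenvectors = [[-0.14, 0.9, -0.43], [0.86, 0.35, 0.41], [-0.49, 0.26, 0.81]]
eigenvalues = [8.44, -4.28, -9.06]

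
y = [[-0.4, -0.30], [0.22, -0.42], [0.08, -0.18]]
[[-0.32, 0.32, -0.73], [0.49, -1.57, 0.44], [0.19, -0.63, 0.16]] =y @ [[1.21, -2.59, 1.88], [-0.53, 2.37, -0.06]]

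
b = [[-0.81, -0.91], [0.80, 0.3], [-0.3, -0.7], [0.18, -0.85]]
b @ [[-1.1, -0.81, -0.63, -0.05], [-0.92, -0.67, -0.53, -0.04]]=[[1.73, 1.27, 0.99, 0.08], [-1.16, -0.85, -0.66, -0.05], [0.97, 0.71, 0.56, 0.04], [0.58, 0.42, 0.34, 0.02]]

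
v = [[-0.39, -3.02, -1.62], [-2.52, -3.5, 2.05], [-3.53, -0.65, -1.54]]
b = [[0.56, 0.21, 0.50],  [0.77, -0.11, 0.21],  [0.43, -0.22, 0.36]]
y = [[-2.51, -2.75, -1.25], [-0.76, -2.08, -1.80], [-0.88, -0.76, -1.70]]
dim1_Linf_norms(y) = [2.75, 2.08, 1.7]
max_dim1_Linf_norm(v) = 3.53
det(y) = -4.68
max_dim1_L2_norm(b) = 0.81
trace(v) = -5.43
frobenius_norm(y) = 5.27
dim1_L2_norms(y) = [3.93, 2.85, 2.06]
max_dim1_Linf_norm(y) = 2.75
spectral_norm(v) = 5.72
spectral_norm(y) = 5.05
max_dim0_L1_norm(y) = 5.59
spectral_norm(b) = 1.20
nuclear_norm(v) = 11.56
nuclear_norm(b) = 1.78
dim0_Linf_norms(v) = [3.53, 3.5, 2.05]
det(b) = -0.10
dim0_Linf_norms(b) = [0.77, 0.22, 0.5]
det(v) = 48.31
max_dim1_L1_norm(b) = 1.27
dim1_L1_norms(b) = [1.27, 1.09, 1.01]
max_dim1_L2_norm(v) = 4.78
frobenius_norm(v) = 7.07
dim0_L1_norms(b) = [1.76, 0.54, 1.07]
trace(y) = -6.29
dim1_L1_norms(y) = [6.51, 4.64, 3.34]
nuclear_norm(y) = 7.08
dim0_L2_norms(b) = [1.04, 0.32, 0.65]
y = b @ v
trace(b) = 0.81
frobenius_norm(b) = 1.27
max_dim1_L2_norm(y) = 3.93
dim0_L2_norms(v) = [4.35, 4.67, 3.03]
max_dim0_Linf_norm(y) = 2.75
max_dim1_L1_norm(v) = 8.07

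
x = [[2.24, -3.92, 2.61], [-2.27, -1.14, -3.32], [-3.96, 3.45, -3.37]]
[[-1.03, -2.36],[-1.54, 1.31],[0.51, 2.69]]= x @[[0.06, -0.07],  [0.47, 0.27],  [0.26, -0.44]]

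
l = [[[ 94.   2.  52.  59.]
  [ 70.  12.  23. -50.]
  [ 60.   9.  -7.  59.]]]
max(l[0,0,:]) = 94.0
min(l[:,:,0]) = 60.0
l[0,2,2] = -7.0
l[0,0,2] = 52.0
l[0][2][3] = 59.0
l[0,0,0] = 94.0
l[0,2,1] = 9.0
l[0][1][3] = -50.0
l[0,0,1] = 2.0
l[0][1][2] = 23.0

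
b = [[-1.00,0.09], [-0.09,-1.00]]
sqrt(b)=[[0.04, 1.00],[-1.0, 0.04]]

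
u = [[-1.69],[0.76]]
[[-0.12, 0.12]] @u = [[0.29]]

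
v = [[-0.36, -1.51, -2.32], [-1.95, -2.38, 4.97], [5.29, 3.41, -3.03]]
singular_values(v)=[8.72, 3.6, 1.31]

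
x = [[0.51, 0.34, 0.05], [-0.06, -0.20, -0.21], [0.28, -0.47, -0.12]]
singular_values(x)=[0.66, 0.56, 0.15]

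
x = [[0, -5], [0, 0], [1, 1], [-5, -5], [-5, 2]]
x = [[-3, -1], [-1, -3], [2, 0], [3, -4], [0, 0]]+[[3, -4], [1, 3], [-1, 1], [-8, -1], [-5, 2]]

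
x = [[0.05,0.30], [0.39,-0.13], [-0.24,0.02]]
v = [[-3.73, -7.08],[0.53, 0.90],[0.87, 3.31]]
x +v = [[-3.68, -6.78], [0.92, 0.77], [0.63, 3.33]]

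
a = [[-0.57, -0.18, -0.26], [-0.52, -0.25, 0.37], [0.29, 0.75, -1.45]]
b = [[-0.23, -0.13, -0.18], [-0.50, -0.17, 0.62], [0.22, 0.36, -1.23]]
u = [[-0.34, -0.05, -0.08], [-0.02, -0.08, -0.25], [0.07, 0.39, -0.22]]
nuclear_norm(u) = 1.05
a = u + b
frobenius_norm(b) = 1.57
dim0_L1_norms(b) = [0.95, 0.66, 2.03]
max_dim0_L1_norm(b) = 2.03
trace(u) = -0.64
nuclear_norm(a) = 2.62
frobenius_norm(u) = 0.63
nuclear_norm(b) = 2.07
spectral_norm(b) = 1.50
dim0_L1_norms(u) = [0.43, 0.52, 0.55]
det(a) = 0.15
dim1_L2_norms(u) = [0.35, 0.26, 0.45]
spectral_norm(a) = 1.75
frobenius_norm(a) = 1.91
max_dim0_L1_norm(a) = 2.08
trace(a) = -2.27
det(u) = -0.04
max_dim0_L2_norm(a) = 1.52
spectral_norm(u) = 0.46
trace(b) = -1.63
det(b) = 0.09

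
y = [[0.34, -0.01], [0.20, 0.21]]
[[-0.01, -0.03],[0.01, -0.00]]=y @ [[-0.04, -0.09], [0.08, 0.08]]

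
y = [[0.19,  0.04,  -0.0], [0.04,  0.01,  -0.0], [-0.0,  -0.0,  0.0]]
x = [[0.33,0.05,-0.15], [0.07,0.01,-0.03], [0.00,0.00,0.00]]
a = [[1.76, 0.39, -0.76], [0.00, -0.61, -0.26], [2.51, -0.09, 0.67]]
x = y @ a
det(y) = 0.00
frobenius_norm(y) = 0.20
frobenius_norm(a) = 3.32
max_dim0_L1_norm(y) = 0.23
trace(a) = 1.82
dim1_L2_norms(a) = [1.96, 0.66, 2.6]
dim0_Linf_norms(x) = [0.33, 0.05, 0.15]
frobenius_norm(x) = 0.37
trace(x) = 0.34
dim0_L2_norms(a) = [3.07, 0.73, 1.05]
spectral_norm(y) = 0.20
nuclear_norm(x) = 0.38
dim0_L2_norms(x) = [0.34, 0.05, 0.15]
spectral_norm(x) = 0.37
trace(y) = 0.20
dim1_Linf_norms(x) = [0.33, 0.07, 0.0]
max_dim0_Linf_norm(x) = 0.33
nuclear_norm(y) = 0.20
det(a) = -2.18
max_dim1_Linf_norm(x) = 0.33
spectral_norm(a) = 3.07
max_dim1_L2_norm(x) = 0.37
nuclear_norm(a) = 4.81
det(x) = 0.00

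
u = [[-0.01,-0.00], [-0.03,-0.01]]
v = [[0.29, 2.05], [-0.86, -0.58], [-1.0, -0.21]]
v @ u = [[-0.06, -0.02], [0.03, 0.01], [0.02, 0.00]]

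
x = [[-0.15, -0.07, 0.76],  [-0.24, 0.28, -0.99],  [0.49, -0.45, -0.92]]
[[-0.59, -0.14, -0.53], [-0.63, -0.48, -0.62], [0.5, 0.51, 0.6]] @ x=[[-0.14, 0.24, 0.18], [-0.09, 0.19, 0.57], [0.1, -0.16, -0.68]]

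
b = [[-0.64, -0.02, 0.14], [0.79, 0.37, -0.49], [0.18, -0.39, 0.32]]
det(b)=0.001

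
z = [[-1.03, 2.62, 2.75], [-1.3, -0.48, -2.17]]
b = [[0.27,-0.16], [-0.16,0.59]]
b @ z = [[-0.07, 0.78, 1.09], [-0.6, -0.7, -1.72]]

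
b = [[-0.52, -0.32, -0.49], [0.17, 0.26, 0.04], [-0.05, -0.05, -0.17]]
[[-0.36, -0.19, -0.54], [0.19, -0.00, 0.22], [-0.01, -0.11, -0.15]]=b @ [[0.76, -0.37, -0.09], [0.26, 0.13, 0.81], [-0.24, 0.69, 0.66]]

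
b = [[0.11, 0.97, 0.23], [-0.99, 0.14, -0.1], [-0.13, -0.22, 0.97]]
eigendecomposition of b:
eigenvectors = [[-0.71+0.00j,(-0.71-0j),(0.06+0j)], [(-0.01-0.7j),-0.01+0.70j,-0.18+0.00j], [(0.04-0.13j),0.04+0.13j,0.98+0.00j]]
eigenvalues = [(0.11+1j), (0.11-1j), (1+0j)]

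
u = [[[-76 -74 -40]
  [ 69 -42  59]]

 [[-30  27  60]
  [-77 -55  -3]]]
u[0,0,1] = -74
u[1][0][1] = 27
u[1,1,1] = -55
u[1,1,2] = -3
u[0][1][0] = 69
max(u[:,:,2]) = 60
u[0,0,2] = -40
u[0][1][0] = 69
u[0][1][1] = -42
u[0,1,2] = 59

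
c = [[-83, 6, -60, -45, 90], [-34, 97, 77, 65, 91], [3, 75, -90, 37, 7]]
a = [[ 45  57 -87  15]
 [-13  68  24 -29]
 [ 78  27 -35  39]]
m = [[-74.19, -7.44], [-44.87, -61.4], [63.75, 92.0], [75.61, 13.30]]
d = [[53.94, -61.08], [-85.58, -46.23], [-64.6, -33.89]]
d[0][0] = 53.94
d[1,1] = -46.23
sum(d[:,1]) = -141.2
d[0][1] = -61.08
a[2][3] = 39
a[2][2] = -35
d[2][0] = -64.6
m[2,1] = 92.0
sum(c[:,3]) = 57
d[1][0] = -85.58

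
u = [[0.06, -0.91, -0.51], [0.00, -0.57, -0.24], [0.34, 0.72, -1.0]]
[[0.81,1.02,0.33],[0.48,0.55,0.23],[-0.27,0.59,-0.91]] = u@[[0.65,0.65,0.82], [-0.8,-0.62,-0.69], [-0.08,-0.82,0.69]]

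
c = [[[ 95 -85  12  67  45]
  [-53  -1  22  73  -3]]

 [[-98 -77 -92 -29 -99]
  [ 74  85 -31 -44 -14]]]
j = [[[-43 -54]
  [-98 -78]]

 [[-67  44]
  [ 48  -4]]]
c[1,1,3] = -44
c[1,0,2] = -92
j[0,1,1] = -78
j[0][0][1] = -54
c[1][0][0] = -98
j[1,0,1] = 44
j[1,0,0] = -67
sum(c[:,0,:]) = -261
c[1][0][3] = -29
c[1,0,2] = -92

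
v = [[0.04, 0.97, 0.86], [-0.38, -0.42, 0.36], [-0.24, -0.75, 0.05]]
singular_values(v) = [1.44, 0.82, 0.09]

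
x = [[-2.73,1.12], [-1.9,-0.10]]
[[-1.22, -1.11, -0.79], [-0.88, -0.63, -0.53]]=x@[[0.46, 0.34, 0.28], [0.03, -0.16, -0.02]]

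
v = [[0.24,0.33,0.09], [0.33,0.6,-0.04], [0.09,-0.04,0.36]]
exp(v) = [[1.36, 0.51, 0.11], [0.51, 1.91, -0.04], [0.11, -0.04, 1.44]]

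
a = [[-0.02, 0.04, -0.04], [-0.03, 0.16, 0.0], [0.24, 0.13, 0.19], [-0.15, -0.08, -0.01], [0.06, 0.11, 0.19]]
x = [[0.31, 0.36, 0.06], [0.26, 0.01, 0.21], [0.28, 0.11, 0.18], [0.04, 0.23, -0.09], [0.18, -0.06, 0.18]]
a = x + [[-0.33,-0.32,-0.1], [-0.29,0.15,-0.21], [-0.04,0.02,0.01], [-0.19,-0.31,0.08], [-0.12,0.17,0.01]]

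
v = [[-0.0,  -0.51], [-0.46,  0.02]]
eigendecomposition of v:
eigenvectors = [[-0.73, 0.72], [-0.68, -0.7]]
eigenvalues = [-0.47, 0.49]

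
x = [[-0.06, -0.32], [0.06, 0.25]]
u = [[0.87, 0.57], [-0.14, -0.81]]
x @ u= [[-0.01, 0.23], [0.02, -0.17]]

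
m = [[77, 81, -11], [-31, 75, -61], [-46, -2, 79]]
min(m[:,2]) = -61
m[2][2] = 79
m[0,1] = 81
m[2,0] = -46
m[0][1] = 81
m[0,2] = -11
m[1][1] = 75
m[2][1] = -2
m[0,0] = 77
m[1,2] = -61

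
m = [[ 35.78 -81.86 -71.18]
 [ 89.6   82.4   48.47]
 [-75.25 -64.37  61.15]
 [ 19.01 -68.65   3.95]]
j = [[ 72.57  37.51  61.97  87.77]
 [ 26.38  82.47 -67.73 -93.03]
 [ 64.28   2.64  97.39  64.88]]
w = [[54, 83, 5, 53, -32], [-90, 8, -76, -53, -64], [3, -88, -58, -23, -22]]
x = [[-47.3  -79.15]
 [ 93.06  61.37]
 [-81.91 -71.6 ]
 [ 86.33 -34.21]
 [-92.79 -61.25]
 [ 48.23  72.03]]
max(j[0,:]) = 87.77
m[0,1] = -81.86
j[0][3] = 87.77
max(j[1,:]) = 82.47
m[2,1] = -64.37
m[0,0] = 35.78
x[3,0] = 86.33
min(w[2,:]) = -88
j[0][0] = 72.57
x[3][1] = -34.21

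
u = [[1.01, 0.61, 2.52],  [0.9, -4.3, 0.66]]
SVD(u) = [[-0.00, 1.0], [1.00, 0.0]] @ diag([4.442501004501151, 2.782514119462159]) @ [[0.2,-0.97,0.15], [0.36,0.21,0.91]]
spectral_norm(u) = 4.44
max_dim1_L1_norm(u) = 5.86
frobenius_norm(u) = 5.24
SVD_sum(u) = [[-0.00, 0.02, -0.0],[0.90, -4.3, 0.65]] + [[1.01, 0.59, 2.52], [0.0, 0.0, 0.01]]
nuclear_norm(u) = 7.23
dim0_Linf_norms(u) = [1.01, 4.3, 2.52]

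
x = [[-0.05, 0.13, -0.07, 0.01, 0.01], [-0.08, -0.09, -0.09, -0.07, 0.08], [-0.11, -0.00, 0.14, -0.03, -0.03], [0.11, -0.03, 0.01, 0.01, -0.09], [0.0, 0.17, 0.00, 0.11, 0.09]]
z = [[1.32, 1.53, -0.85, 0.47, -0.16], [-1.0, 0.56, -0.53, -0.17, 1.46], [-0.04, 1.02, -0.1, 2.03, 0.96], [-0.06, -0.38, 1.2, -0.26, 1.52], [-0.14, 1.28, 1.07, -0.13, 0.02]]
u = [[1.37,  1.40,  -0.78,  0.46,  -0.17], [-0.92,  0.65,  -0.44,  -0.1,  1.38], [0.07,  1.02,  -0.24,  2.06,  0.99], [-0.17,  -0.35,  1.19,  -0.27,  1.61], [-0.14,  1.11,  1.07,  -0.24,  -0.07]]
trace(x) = 0.10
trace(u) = 1.44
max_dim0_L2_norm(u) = 2.35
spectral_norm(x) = 0.27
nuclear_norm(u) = 9.59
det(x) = 0.00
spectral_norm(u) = 2.93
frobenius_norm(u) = 4.59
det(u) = 17.72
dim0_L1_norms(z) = [2.56, 4.77, 3.75, 3.06, 4.12]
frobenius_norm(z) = 4.66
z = u + x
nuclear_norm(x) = 0.76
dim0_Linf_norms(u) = [1.37, 1.4, 1.19, 2.06, 1.61]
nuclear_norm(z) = 9.80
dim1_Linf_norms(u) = [1.4, 1.38, 2.06, 1.61, 1.11]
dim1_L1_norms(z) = [4.33, 3.72, 4.15, 3.42, 2.64]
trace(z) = 1.54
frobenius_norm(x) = 0.40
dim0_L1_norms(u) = [2.67, 4.53, 3.72, 3.13, 4.22]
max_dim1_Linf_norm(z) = 2.03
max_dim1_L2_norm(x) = 0.22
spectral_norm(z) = 2.94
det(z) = 20.67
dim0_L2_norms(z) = [1.66, 2.34, 1.9, 2.11, 2.32]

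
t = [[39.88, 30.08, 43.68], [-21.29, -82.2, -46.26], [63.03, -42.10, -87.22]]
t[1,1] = -82.2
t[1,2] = -46.26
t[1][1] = -82.2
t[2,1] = -42.1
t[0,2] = 43.68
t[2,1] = -42.1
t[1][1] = -82.2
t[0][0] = 39.88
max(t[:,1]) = 30.08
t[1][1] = -82.2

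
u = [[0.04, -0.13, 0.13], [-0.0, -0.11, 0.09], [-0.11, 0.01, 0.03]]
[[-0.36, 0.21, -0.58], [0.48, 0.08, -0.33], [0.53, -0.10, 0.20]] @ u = [[0.05,  0.02,  -0.05],[0.06,  -0.07,  0.06],[-0.0,  -0.06,  0.07]]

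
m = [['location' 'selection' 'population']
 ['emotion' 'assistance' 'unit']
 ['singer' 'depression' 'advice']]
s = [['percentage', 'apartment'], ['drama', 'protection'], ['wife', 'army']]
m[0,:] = ['location', 'selection', 'population']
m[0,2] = 'population'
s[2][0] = 'wife'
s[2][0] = 'wife'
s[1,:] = ['drama', 'protection']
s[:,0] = ['percentage', 'drama', 'wife']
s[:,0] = ['percentage', 'drama', 'wife']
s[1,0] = 'drama'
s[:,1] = ['apartment', 'protection', 'army']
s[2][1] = 'army'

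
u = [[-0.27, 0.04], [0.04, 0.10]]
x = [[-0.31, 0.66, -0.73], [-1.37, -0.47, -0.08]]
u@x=[[0.03, -0.2, 0.19], [-0.15, -0.02, -0.04]]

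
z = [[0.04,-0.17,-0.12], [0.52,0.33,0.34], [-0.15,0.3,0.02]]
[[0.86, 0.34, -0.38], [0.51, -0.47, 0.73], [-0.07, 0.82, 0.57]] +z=[[0.9, 0.17, -0.50], [1.03, -0.14, 1.07], [-0.22, 1.12, 0.59]]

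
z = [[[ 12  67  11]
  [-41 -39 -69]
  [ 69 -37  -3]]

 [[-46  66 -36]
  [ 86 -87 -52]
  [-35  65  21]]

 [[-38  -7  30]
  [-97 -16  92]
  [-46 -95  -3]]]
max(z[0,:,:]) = 69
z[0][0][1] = 67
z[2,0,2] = 30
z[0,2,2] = -3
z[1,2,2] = 21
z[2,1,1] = -16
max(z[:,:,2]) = 92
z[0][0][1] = 67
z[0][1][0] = -41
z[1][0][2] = -36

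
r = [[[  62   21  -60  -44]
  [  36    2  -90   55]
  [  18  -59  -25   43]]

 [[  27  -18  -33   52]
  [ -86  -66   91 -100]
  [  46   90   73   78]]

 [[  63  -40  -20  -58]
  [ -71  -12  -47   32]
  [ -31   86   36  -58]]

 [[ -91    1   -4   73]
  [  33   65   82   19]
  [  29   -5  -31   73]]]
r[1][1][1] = -66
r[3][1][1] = 65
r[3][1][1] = 65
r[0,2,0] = 18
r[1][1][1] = -66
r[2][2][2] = 36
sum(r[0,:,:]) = -41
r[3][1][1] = 65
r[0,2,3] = 43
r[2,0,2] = -20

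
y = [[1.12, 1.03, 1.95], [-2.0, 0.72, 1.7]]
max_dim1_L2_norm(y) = 2.72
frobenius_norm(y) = 3.68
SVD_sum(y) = [[-0.57, 0.68, 1.45],  [-0.81, 0.97, 2.05]] + [[1.69, 0.35, 0.50], [-1.19, -0.25, -0.35]]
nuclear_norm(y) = 5.15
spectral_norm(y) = 2.95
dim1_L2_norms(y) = [2.47, 2.72]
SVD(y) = [[-0.58,-0.82], [-0.82,0.58]] @ diag([2.9480347739477297, 2.198929505826632]) @ [[0.34, -0.40, -0.85], [-0.94, -0.19, -0.28]]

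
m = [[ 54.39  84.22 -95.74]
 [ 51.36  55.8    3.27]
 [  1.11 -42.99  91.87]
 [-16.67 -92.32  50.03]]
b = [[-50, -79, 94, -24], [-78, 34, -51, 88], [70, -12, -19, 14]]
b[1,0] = -78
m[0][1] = 84.22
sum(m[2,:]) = 49.99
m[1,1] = 55.8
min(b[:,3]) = -24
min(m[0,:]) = -95.74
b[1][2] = -51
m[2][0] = 1.11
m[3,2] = 50.03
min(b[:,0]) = -78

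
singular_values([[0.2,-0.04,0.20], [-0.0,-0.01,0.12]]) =[0.3, 0.08]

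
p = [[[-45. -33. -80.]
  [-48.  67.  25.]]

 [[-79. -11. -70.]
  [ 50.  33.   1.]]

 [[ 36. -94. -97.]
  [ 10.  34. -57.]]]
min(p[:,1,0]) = -48.0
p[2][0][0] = 36.0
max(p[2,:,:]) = 36.0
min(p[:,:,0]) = -79.0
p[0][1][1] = 67.0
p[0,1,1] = 67.0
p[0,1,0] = -48.0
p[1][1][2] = 1.0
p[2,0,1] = -94.0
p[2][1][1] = 34.0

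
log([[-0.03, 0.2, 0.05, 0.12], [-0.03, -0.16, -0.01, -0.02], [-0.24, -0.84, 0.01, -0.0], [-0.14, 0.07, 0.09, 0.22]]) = [[(-12.13-3.88j), -11.23-12.38j, 0.54+0.08j, (4.58+0.69j)], [2.61+2.01j, 0.50+6.42j, -0.11-0.04j, (-1.23-0.36j)], [1.03+7.17j, 7.26+22.85j, -3.95-0.14j, -0.22-1.28j], [(-8.39-4.21j), (-13.02-13.41j), 1.32+0.08j, (1.42+0.75j)]]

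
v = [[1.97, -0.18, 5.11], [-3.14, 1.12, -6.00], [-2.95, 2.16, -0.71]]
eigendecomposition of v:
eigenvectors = [[(-0.5-0.16j), -0.50+0.16j, (0.61+0j)], [0.66+0.00j, 0.66-0.00j, (0.76+0j)], [(0.26-0.47j), 0.26+0.47j, -0.20+0.00j]]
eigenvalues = [(1.13+5.09j), (1.13-5.09j), (0.13+0j)]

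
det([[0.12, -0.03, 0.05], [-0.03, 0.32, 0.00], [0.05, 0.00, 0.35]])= 0.012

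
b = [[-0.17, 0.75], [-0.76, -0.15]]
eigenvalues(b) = [(-0.16+0.75j), (-0.16-0.75j)]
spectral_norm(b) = 0.78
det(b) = 0.60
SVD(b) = [[-0.61, -0.79], [-0.79, 0.61]] @ diag([0.7829477919091556, 0.7605871121341576]) @ [[0.9, -0.43], [-0.43, -0.90]]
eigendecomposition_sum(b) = [[-0.08+0.38j, 0.38+0.08j], [-0.38-0.08j, (-0.08+0.38j)]] + [[-0.08-0.38j, (0.38-0.08j)], [-0.38+0.08j, (-0.08-0.38j)]]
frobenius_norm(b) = 1.09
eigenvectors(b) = [[(-0.01+0.7j),(-0.01-0.7j)], [(-0.71+0j),-0.71-0.00j]]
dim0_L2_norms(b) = [0.78, 0.76]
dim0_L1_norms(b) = [0.93, 0.9]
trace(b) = -0.32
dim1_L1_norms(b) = [0.92, 0.91]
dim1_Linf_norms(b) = [0.75, 0.76]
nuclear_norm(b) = 1.54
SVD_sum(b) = [[-0.43,0.21], [-0.56,0.27]] + [[0.26, 0.54], [-0.2, -0.42]]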